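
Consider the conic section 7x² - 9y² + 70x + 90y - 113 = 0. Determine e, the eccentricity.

7(x² + 10x) -9(y² - 10y) = 113
Complete the square: 7(x + 5)² -9(y - 5)² = 113 + 175 - 225 = 63
Divide by 63: (x + 5)²/9 - (y - 5)²/7 = 1
Hyperbola, center (-5, 5), transverse axis horizontal; a² = 9, b² = 7.
c² = a² + b² = 16, so c = 4.
e = c/a = 4/3.

e = 4/3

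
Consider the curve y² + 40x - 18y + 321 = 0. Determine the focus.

(-16, 9)

Only y is squared. Complete the square in y: (y - 9)² = -40(x + 6).
Vertex (-6, 9); 4p = -40 so p = -10. Opens left.
Focus is p units from the vertex along the axis: (h + p, k).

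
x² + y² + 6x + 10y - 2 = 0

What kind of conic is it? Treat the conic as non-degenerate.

No xy term. Coefficients of x² and y² are A = 1, C = 1.
A = C (same sign) ⇒ circle.

circle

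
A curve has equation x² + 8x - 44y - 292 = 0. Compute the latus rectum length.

Only x is squared. Complete the square in x: (x + 4)² = 44(y + 7).
Vertex (-4, -7); 4p = 44 so p = 11. Opens up.
Latus rectum length = |4p| = 44.

44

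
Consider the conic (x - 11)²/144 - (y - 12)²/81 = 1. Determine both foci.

Center (11, 12). The positive term is the x-term, so the transverse axis is horizontal; a² = 144, b² = 81.
c² = a² + b² = 144 + 81 = 225, so c = 15.
Foci lie on the horizontal axis through the center: (h ± c, k).

(-4, 12) and (26, 12)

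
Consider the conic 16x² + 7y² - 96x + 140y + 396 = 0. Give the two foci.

Group the x- and y-terms: 16(x² - 6x) + 7(y² + 20y) = -396
Completing the square gives 16(x - 3)² + 7(y + 10)² = -396 + 144 + 700 = 448.
Divide through by 448 to get (x - 3)²/28 + (y + 10)²/64 = 1.
Ellipse, center (3, -10), major axis vertical; a² = 64, b² = 28.
c² = a² - b² = 64 - 28 = 36, so c = 6.
Foci lie on the vertical axis through the center: (h, k ± c).

(3, -16) and (3, -4)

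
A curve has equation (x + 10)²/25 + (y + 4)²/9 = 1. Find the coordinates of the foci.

(-14, -4) and (-6, -4)

Center (-10, -4). The larger denominator 25 sits under the x-term, so the major axis is horizontal; a² = 25, b² = 9.
c² = a² - b² = 25 - 9 = 16, so c = 4.
Foci lie on the horizontal axis through the center: (h ± c, k).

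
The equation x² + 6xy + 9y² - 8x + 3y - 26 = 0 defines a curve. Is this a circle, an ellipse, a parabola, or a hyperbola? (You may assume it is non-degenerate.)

parabola

A = 1, B = 6, C = 9.
Discriminant B² − 4AC = 6² − 4·1·9 = 0.
B² − 4AC = 0 ⇒ parabola.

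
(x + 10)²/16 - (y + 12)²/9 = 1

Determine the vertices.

Center (-10, -12). The positive term is the x-term, so the transverse axis is horizontal; a² = 16, b² = 9.
a = 4. Vertices at (h ± a, k).

(-14, -12) and (-6, -12)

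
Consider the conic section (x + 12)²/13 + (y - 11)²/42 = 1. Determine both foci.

(-12, 11 - √29) and (-12, 11 + √29)

Center (-12, 11). The larger denominator 42 sits under the y-term, so the major axis is vertical; a² = 42, b² = 13.
c² = a² - b² = 42 - 13 = 29, so c = √29.
Foci lie on the vertical axis through the center: (h, k ± c).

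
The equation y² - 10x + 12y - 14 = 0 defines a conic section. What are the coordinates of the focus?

(-5/2, -6)

Only y is squared. Complete the square in y: (y + 6)² = 10(x + 5).
Vertex (-5, -6); 4p = 10 so p = 5/2. Opens right.
Focus is p units from the vertex along the axis: (h + p, k).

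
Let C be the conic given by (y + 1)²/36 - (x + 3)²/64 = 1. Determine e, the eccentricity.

e = 5/3

Center (-3, -1). The positive term is the y-term, so the transverse axis is vertical; a² = 36, b² = 64.
c² = a² + b² = 100, so c = 10.
e = c/a = 10/6 = 5/3.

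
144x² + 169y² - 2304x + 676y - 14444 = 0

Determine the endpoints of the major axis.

Collect terms: 144(x² - 16x) + 169(y² + 4y) = 14444
144(x - 8)² + 169(y + 2)² = 14444 + 9216 + 676 = 24336
Divide by 24336: (x - 8)²/169 + (y + 2)²/144 = 1
Ellipse, center (8, -2), major axis horizontal; a² = 169, b² = 144.
a = 13. Vertices at (h ± a, k).

(-5, -2) and (21, -2)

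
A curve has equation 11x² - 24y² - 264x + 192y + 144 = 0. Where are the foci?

(12 - 2√35, 4) and (12 + 2√35, 4)

Group the x- and y-terms: 11(x² - 24x) -24(y² - 8y) = -144
Completing the square gives 11(x - 12)² -24(y - 4)² = -144 + 1584 - 384 = 1056.
Divide through by 1056 to get (x - 12)²/96 - (y - 4)²/44 = 1.
Hyperbola, center (12, 4), transverse axis horizontal; a² = 96, b² = 44.
c² = a² + b² = 96 + 44 = 140, so c = 2√35.
Foci lie on the horizontal axis through the center: (h ± c, k).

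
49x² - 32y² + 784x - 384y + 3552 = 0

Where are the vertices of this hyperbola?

Group the x- and y-terms: 49(x² + 16x) -32(y² + 12y) = -3552
Complete the square in x and y: 49(x + 8)² -32(y + 6)² = -3552 + 3136 - 1152 = -1568
Dividing both sides by -1568: (y + 6)²/49 - (x + 8)²/32 = 1
Hyperbola, center (-8, -6), transverse axis vertical; a² = 49, b² = 32.
a = 7. Vertices at (h, k ± a).

(-8, -13) and (-8, 1)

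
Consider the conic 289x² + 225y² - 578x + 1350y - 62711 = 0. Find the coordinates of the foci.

(1, -11) and (1, 5)

Group: 289(x² - 2x) + 225(y² + 6y) = 62711
Completing the square gives 289(x - 1)² + 225(y + 3)² = 62711 + 289 + 2025 = 65025.
Divide by 65025: (x - 1)²/225 + (y + 3)²/289 = 1
Ellipse, center (1, -3), major axis vertical; a² = 289, b² = 225.
c² = a² - b² = 289 - 225 = 64, so c = 8.
Foci lie on the vertical axis through the center: (h, k ± c).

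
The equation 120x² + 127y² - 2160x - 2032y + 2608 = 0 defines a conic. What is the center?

(9, 8)

Group: 120(x² - 18x) + 127(y² - 16y) = -2608
Complete the square in x and y: 120(x - 9)² + 127(y - 8)² = -2608 + 9720 + 8128 = 15240
Divide by 15240: (x - 9)²/127 + (y - 8)²/120 = 1
Ellipse with center (9, 8).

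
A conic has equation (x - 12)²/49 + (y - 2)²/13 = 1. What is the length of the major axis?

14

Center (12, 2). The larger denominator 49 sits under the x-term, so the major axis is horizontal; a² = 49, b² = 13.
a² = 49 so a = 7; the major axis has length 2a = 14.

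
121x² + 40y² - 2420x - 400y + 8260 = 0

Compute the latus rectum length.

Rearranging, 121(x² - 20x) + 40(y² - 10y) = -8260.
Complete the square: 121(x - 10)² + 40(y - 5)² = -8260 + 12100 + 1000 = 4840
Dividing both sides by 4840: (x - 10)²/40 + (y - 5)²/121 = 1
Ellipse, center (10, 5), major axis vertical; a² = 121, b² = 40.
Latus rectum length = 2b²/a = 2·40/11 = 80/11.

80/11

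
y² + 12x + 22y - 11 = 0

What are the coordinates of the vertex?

Only y is squared. Complete the square in y: (y + 11)² = -12(x - 11).
Vertex (11, -11); 4p = -12 so p = -3. Opens left.

(11, -11)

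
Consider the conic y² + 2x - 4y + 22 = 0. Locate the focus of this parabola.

Only y is squared. Complete the square in y: (y - 2)² = -2(x + 9).
Vertex (-9, 2); 4p = -2 so p = -1/2. Opens left.
Focus is p units from the vertex along the axis: (h + p, k).

(-19/2, 2)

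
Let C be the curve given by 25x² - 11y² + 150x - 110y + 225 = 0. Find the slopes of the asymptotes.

5√11/11 and -5√11/11

Group the x- and y-terms: 25(x² + 6x) -11(y² + 10y) = -225
Complete the square in x and y: 25(x + 3)² -11(y + 5)² = -225 + 225 - 275 = -275
Divide through by -275 to get (y + 5)²/25 - (x + 3)²/11 = 1.
Hyperbola, center (-3, -5), transverse axis vertical; a² = 25, b² = 11.
For a vertical hyperbola the asymptotes have slope ±a/b.
Here that is ±5/√11 = ±5√11/11.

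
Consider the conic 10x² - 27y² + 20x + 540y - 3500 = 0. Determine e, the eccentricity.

10(x² + 2x) -27(y² - 20y) = 3500
10(x + 1)² -27(y - 10)² = 3500 + 10 - 2700 = 810
Dividing both sides by 810: (x + 1)²/81 - (y - 10)²/30 = 1
Hyperbola, center (-1, 10), transverse axis horizontal; a² = 81, b² = 30.
c² = a² + b² = 111, so c = √111.
e = c/a = √111/9.

e = √111/9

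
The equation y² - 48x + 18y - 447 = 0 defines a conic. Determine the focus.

Only y is squared. Complete the square in y: (y + 9)² = 48(x + 11).
Vertex (-11, -9); 4p = 48 so p = 12. Opens right.
Focus is p units from the vertex along the axis: (h + p, k).

(1, -9)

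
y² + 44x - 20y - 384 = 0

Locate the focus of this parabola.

Only y is squared. Complete the square in y: (y - 10)² = -44(x - 11).
Vertex (11, 10); 4p = -44 so p = -11. Opens left.
Focus is p units from the vertex along the axis: (h + p, k).

(0, 10)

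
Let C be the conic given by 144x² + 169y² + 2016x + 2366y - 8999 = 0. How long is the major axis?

26

Group: 144(x² + 14x) + 169(y² + 14y) = 8999
144(x + 7)² + 169(y + 7)² = 8999 + 7056 + 8281 = 24336
Dividing both sides by 24336: (x + 7)²/169 + (y + 7)²/144 = 1
Ellipse, center (-7, -7), major axis horizontal; a² = 169, b² = 144.
a² = 169 so a = 13; the major axis has length 2a = 26.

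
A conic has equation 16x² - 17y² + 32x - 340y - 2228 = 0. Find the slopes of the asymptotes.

Group the x- and y-terms: 16(x² + 2x) -17(y² + 20y) = 2228
Completing the square gives 16(x + 1)² -17(y + 10)² = 2228 + 16 - 1700 = 544.
Divide through by 544 to get (x + 1)²/34 - (y + 10)²/32 = 1.
Hyperbola, center (-1, -10), transverse axis horizontal; a² = 34, b² = 32.
For a horizontal hyperbola the asymptotes have slope ±b/a.
Here that is ±4√2/√34 = ±4√17/17.

4√17/17 and -4√17/17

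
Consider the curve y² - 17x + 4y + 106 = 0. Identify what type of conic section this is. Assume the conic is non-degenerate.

No xy term. Coefficients of x² and y² are A = 0, C = 1.
Exactly one squared variable ⇒ parabola.

parabola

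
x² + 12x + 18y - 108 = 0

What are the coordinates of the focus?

Only x is squared. Complete the square in x: (x + 6)² = -18(y - 8).
Vertex (-6, 8); 4p = -18 so p = -9/2. Opens down.
Focus is p units from the vertex along the axis: (h, k + p).

(-6, 7/2)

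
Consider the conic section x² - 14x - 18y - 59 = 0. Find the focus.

(7, -3/2)

Only x is squared. Complete the square in x: (x - 7)² = 18(y + 6).
Vertex (7, -6); 4p = 18 so p = 9/2. Opens up.
Focus is p units from the vertex along the axis: (h, k + p).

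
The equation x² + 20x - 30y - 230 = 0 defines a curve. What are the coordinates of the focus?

(-10, -7/2)

Only x is squared. Complete the square in x: (x + 10)² = 30(y + 11).
Vertex (-10, -11); 4p = 30 so p = 15/2. Opens up.
Focus is p units from the vertex along the axis: (h, k + p).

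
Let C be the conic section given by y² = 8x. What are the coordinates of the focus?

(2, 0)

Vertex (0, 0); 4p = 8 so p = 2. Opens right.
Focus is p units from the vertex along the axis: (h + p, k).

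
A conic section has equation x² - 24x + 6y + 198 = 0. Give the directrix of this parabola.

y = -15/2

Only x is squared. Complete the square in x: (x - 12)² = -6(y + 9).
Vertex (12, -9); 4p = -6 so p = -3/2. Opens down.
Directrix is the horizontal line y = k − p = -9 − (-3/2) = -15/2.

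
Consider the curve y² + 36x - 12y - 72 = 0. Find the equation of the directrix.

x = 12

Only y is squared. Complete the square in y: (y - 6)² = -36(x - 3).
Vertex (3, 6); 4p = -36 so p = -9. Opens left.
Directrix is the vertical line x = h − p = 3 − (-9) = 12.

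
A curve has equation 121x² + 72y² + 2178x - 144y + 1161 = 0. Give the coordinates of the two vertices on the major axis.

121(x² + 18x) + 72(y² - 2y) = -1161
Complete the square: 121(x + 9)² + 72(y - 1)² = -1161 + 9801 + 72 = 8712
Dividing both sides by 8712: (x + 9)²/72 + (y - 1)²/121 = 1
Ellipse, center (-9, 1), major axis vertical; a² = 121, b² = 72.
a = 11. Vertices at (h, k ± a).

(-9, -10) and (-9, 12)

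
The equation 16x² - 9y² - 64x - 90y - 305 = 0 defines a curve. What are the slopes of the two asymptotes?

4/3 and -4/3

Rearranging, 16(x² - 4x) -9(y² + 10y) = 305.
Completing the square gives 16(x - 2)² -9(y + 5)² = 305 + 64 - 225 = 144.
Dividing both sides by 144: (x - 2)²/9 - (y + 5)²/16 = 1
Hyperbola, center (2, -5), transverse axis horizontal; a² = 9, b² = 16.
For a horizontal hyperbola the asymptotes have slope ±b/a.
Here that is ±4/3.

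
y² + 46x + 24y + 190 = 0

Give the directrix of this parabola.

Only y is squared. Complete the square in y: (y + 12)² = -46(x + 1).
Vertex (-1, -12); 4p = -46 so p = -23/2. Opens left.
Directrix is the vertical line x = h − p = -1 − (-23/2) = 21/2.

x = 21/2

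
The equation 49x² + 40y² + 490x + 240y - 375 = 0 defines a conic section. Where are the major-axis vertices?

Rearranging, 49(x² + 10x) + 40(y² + 6y) = 375.
Completing the square gives 49(x + 5)² + 40(y + 3)² = 375 + 1225 + 360 = 1960.
Divide through by 1960 to get (x + 5)²/40 + (y + 3)²/49 = 1.
Ellipse, center (-5, -3), major axis vertical; a² = 49, b² = 40.
a = 7. Vertices at (h, k ± a).

(-5, -10) and (-5, 4)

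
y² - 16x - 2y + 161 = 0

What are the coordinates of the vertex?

(10, 1)

Only y is squared. Complete the square in y: (y - 1)² = 16(x - 10).
Vertex (10, 1); 4p = 16 so p = 4. Opens right.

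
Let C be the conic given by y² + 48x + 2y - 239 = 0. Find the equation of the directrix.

x = 17

Only y is squared. Complete the square in y: (y + 1)² = -48(x - 5).
Vertex (5, -1); 4p = -48 so p = -12. Opens left.
Directrix is the vertical line x = h − p = 5 − (-12) = 17.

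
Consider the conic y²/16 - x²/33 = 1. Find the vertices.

(0, -4) and (0, 4)

Center (0, 0). The positive term is the y-term, so the transverse axis is vertical; a² = 16, b² = 33.
a = 4. Vertices at (h, k ± a).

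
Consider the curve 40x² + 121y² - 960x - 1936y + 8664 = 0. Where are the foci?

Group the x- and y-terms: 40(x² - 24x) + 121(y² - 16y) = -8664
40(x - 12)² + 121(y - 8)² = -8664 + 5760 + 7744 = 4840
Divide by 4840: (x - 12)²/121 + (y - 8)²/40 = 1
Ellipse, center (12, 8), major axis horizontal; a² = 121, b² = 40.
c² = a² - b² = 121 - 40 = 81, so c = 9.
Foci lie on the horizontal axis through the center: (h ± c, k).

(3, 8) and (21, 8)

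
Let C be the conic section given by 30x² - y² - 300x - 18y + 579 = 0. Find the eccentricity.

e = √31

Group the x- and y-terms: 30(x² - 10x) -(y² + 18y) = -579
Completing the square gives 30(x - 5)² -(y + 9)² = -579 + 750 - 81 = 90.
Dividing both sides by 90: (x - 5)²/3 - (y + 9)²/90 = 1
Hyperbola, center (5, -9), transverse axis horizontal; a² = 3, b² = 90.
c² = a² + b² = 93, so c = √93.
e = c/a = √93/√3 = √31.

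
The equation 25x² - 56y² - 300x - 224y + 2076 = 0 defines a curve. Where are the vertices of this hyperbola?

25(x² - 12x) -56(y² + 4y) = -2076
Completing the square gives 25(x - 6)² -56(y + 2)² = -2076 + 900 - 224 = -1400.
Dividing both sides by -1400: (y + 2)²/25 - (x - 6)²/56 = 1
Hyperbola, center (6, -2), transverse axis vertical; a² = 25, b² = 56.
a = 5. Vertices at (h, k ± a).

(6, -7) and (6, 3)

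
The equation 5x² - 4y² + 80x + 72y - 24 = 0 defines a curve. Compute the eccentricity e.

Collect terms: 5(x² + 16x) -4(y² - 18y) = 24
Complete the square: 5(x + 8)² -4(y - 9)² = 24 + 320 - 324 = 20
Divide by 20: (x + 8)²/4 - (y - 9)²/5 = 1
Hyperbola, center (-8, 9), transverse axis horizontal; a² = 4, b² = 5.
c² = a² + b² = 9, so c = 3.
e = c/a = 3/2.

e = 3/2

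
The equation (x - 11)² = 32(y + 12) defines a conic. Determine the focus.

Vertex (11, -12); 4p = 32 so p = 8. Opens up.
Focus is p units from the vertex along the axis: (h, k + p).

(11, -4)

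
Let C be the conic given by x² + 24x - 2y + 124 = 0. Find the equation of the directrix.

y = -21/2

Only x is squared. Complete the square in x: (x + 12)² = 2(y + 10).
Vertex (-12, -10); 4p = 2 so p = 1/2. Opens up.
Directrix is the horizontal line y = k − p = -10 − (1/2) = -21/2.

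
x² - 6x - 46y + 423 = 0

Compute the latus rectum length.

46

Only x is squared. Complete the square in x: (x - 3)² = 46(y - 9).
Vertex (3, 9); 4p = 46 so p = 23/2. Opens up.
Latus rectum length = |4p| = 46.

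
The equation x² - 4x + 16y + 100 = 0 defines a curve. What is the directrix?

Only x is squared. Complete the square in x: (x - 2)² = -16(y + 6).
Vertex (2, -6); 4p = -16 so p = -4. Opens down.
Directrix is the horizontal line y = k − p = -6 − (-4) = -2.

y = -2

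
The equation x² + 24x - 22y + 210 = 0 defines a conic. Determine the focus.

(-12, 17/2)

Only x is squared. Complete the square in x: (x + 12)² = 22(y - 3).
Vertex (-12, 3); 4p = 22 so p = 11/2. Opens up.
Focus is p units from the vertex along the axis: (h, k + p).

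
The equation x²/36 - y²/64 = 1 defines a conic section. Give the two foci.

(-10, 0) and (10, 0)

Center (0, 0). The positive term is the x-term, so the transverse axis is horizontal; a² = 36, b² = 64.
c² = a² + b² = 36 + 64 = 100, so c = 10.
Foci lie on the horizontal axis through the center: (h ± c, k).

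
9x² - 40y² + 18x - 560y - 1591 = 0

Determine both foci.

(-1, -14) and (-1, 0)

Group the x- and y-terms: 9(x² + 2x) -40(y² + 14y) = 1591
9(x + 1)² -40(y + 7)² = 1591 + 9 - 1960 = -360
Divide through by -360 to get (y + 7)²/9 - (x + 1)²/40 = 1.
Hyperbola, center (-1, -7), transverse axis vertical; a² = 9, b² = 40.
c² = a² + b² = 9 + 40 = 49, so c = 7.
Foci lie on the vertical axis through the center: (h, k ± c).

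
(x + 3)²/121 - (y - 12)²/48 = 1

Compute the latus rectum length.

Center (-3, 12). The positive term is the x-term, so the transverse axis is horizontal; a² = 121, b² = 48.
Latus rectum length = 2b²/a = 2·48/11 = 96/11.

96/11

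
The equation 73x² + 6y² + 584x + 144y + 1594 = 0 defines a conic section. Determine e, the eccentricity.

Collect terms: 73(x² + 8x) + 6(y² + 24y) = -1594
Completing the square gives 73(x + 4)² + 6(y + 12)² = -1594 + 1168 + 864 = 438.
Dividing both sides by 438: (x + 4)²/6 + (y + 12)²/73 = 1
Ellipse, center (-4, -12), major axis vertical; a² = 73, b² = 6.
c² = a² - b² = 67, so c = √67.
e = c/a = √67/√73 = √4891/73.

e = √4891/73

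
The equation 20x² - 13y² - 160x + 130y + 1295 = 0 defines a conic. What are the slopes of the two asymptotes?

Collect terms: 20(x² - 8x) -13(y² - 10y) = -1295
Complete the square in x and y: 20(x - 4)² -13(y - 5)² = -1295 + 320 - 325 = -1300
Divide by -1300: (y - 5)²/100 - (x - 4)²/65 = 1
Hyperbola, center (4, 5), transverse axis vertical; a² = 100, b² = 65.
For a vertical hyperbola the asymptotes have slope ±a/b.
Here that is ±10/√65 = ±2√65/13.

2√65/13 and -2√65/13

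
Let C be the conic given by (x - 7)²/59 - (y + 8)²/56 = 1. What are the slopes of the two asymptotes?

2√826/59 and -2√826/59

Center (7, -8). The positive term is the x-term, so the transverse axis is horizontal; a² = 59, b² = 56.
For a horizontal hyperbola the asymptotes have slope ±b/a.
Here that is ±2√14/√59 = ±2√826/59.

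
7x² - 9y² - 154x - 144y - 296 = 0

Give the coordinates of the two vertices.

(2, -8) and (20, -8)

Group: 7(x² - 22x) -9(y² + 16y) = 296
7(x - 11)² -9(y + 8)² = 296 + 847 - 576 = 567
Divide through by 567 to get (x - 11)²/81 - (y + 8)²/63 = 1.
Hyperbola, center (11, -8), transverse axis horizontal; a² = 81, b² = 63.
a = 9. Vertices at (h ± a, k).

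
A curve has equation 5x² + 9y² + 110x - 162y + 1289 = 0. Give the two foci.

(-13, 9) and (-9, 9)

Group the x- and y-terms: 5(x² + 22x) + 9(y² - 18y) = -1289
Complete the square in x and y: 5(x + 11)² + 9(y - 9)² = -1289 + 605 + 729 = 45
Dividing both sides by 45: (x + 11)²/9 + (y - 9)²/5 = 1
Ellipse, center (-11, 9), major axis horizontal; a² = 9, b² = 5.
c² = a² - b² = 9 - 5 = 4, so c = 2.
Foci lie on the horizontal axis through the center: (h ± c, k).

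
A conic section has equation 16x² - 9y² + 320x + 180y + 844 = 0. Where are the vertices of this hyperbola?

(-10, 6) and (-10, 14)

Collect terms: 16(x² + 20x) -9(y² - 20y) = -844
Complete the square: 16(x + 10)² -9(y - 10)² = -844 + 1600 - 900 = -144
Divide by -144: (y - 10)²/16 - (x + 10)²/9 = 1
Hyperbola, center (-10, 10), transverse axis vertical; a² = 16, b² = 9.
a = 4. Vertices at (h, k ± a).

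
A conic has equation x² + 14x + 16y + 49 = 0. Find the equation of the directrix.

y = 4

Only x is squared. Complete the square in x: (x + 7)² = -16y.
Vertex (-7, 0); 4p = -16 so p = -4. Opens down.
Directrix is the horizontal line y = k − p = 0 − (-4) = 4.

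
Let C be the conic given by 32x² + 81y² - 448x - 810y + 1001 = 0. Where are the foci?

(0, 5) and (14, 5)

Group the x- and y-terms: 32(x² - 14x) + 81(y² - 10y) = -1001
32(x - 7)² + 81(y - 5)² = -1001 + 1568 + 2025 = 2592
Dividing both sides by 2592: (x - 7)²/81 + (y - 5)²/32 = 1
Ellipse, center (7, 5), major axis horizontal; a² = 81, b² = 32.
c² = a² - b² = 81 - 32 = 49, so c = 7.
Foci lie on the horizontal axis through the center: (h ± c, k).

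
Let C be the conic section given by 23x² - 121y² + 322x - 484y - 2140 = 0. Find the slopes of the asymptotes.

√23/11 and -√23/11

23(x² + 14x) -121(y² + 4y) = 2140
23(x + 7)² -121(y + 2)² = 2140 + 1127 - 484 = 2783
Divide by 2783: (x + 7)²/121 - (y + 2)²/23 = 1
Hyperbola, center (-7, -2), transverse axis horizontal; a² = 121, b² = 23.
For a horizontal hyperbola the asymptotes have slope ±b/a.
Here that is ±√23/11.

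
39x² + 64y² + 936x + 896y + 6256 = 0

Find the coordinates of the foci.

Collect terms: 39(x² + 24x) + 64(y² + 14y) = -6256
Completing the square gives 39(x + 12)² + 64(y + 7)² = -6256 + 5616 + 3136 = 2496.
Divide by 2496: (x + 12)²/64 + (y + 7)²/39 = 1
Ellipse, center (-12, -7), major axis horizontal; a² = 64, b² = 39.
c² = a² - b² = 64 - 39 = 25, so c = 5.
Foci lie on the horizontal axis through the center: (h ± c, k).

(-17, -7) and (-7, -7)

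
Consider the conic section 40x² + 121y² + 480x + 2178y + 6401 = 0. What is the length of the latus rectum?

Rearranging, 40(x² + 12x) + 121(y² + 18y) = -6401.
Completing the square gives 40(x + 6)² + 121(y + 9)² = -6401 + 1440 + 9801 = 4840.
Divide by 4840: (x + 6)²/121 + (y + 9)²/40 = 1
Ellipse, center (-6, -9), major axis horizontal; a² = 121, b² = 40.
Latus rectum length = 2b²/a = 2·40/11 = 80/11.

80/11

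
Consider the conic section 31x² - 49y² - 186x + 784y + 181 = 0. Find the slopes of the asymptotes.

Group: 31(x² - 6x) -49(y² - 16y) = -181
Complete the square: 31(x - 3)² -49(y - 8)² = -181 + 279 - 3136 = -3038
Divide through by -3038 to get (y - 8)²/62 - (x - 3)²/98 = 1.
Hyperbola, center (3, 8), transverse axis vertical; a² = 62, b² = 98.
For a vertical hyperbola the asymptotes have slope ±a/b.
Here that is ±√62/7√2 = ±√31/7.

√31/7 and -√31/7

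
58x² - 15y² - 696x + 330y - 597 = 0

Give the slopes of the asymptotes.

√870/15 and -√870/15

Group: 58(x² - 12x) -15(y² - 22y) = 597
Complete the square in x and y: 58(x - 6)² -15(y - 11)² = 597 + 2088 - 1815 = 870
Divide by 870: (x - 6)²/15 - (y - 11)²/58 = 1
Hyperbola, center (6, 11), transverse axis horizontal; a² = 15, b² = 58.
For a horizontal hyperbola the asymptotes have slope ±b/a.
Here that is ±√58/√15 = ±√870/15.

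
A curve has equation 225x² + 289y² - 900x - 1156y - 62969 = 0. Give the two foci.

225(x² - 4x) + 289(y² - 4y) = 62969
Completing the square gives 225(x - 2)² + 289(y - 2)² = 62969 + 900 + 1156 = 65025.
Dividing both sides by 65025: (x - 2)²/289 + (y - 2)²/225 = 1
Ellipse, center (2, 2), major axis horizontal; a² = 289, b² = 225.
c² = a² - b² = 289 - 225 = 64, so c = 8.
Foci lie on the horizontal axis through the center: (h ± c, k).

(-6, 2) and (10, 2)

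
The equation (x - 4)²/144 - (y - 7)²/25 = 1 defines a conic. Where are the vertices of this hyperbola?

Center (4, 7). The positive term is the x-term, so the transverse axis is horizontal; a² = 144, b² = 25.
a = 12. Vertices at (h ± a, k).

(-8, 7) and (16, 7)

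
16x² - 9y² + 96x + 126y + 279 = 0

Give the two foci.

(-3, -3) and (-3, 17)

Rearranging, 16(x² + 6x) -9(y² - 14y) = -279.
Complete the square: 16(x + 3)² -9(y - 7)² = -279 + 144 - 441 = -576
Dividing both sides by -576: (y - 7)²/64 - (x + 3)²/36 = 1
Hyperbola, center (-3, 7), transverse axis vertical; a² = 64, b² = 36.
c² = a² + b² = 64 + 36 = 100, so c = 10.
Foci lie on the vertical axis through the center: (h, k ± c).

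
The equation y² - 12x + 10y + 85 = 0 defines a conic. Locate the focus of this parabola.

Only y is squared. Complete the square in y: (y + 5)² = 12(x - 5).
Vertex (5, -5); 4p = 12 so p = 3. Opens right.
Focus is p units from the vertex along the axis: (h + p, k).

(8, -5)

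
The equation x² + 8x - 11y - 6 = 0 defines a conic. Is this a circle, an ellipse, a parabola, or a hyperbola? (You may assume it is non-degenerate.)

No xy term. Coefficients of x² and y² are A = 1, C = 0.
Exactly one squared variable ⇒ parabola.

parabola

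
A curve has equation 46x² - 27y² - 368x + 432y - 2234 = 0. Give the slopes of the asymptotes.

Group the x- and y-terms: 46(x² - 8x) -27(y² - 16y) = 2234
Completing the square gives 46(x - 4)² -27(y - 8)² = 2234 + 736 - 1728 = 1242.
Divide by 1242: (x - 4)²/27 - (y - 8)²/46 = 1
Hyperbola, center (4, 8), transverse axis horizontal; a² = 27, b² = 46.
For a horizontal hyperbola the asymptotes have slope ±b/a.
Here that is ±√46/3√3 = ±√138/9.

√138/9 and -√138/9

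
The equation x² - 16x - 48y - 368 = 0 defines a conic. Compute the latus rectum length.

Only x is squared. Complete the square in x: (x - 8)² = 48(y + 9).
Vertex (8, -9); 4p = 48 so p = 12. Opens up.
Latus rectum length = |4p| = 48.

48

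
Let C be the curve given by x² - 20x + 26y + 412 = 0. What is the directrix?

y = -11/2

Only x is squared. Complete the square in x: (x - 10)² = -26(y + 12).
Vertex (10, -12); 4p = -26 so p = -13/2. Opens down.
Directrix is the horizontal line y = k − p = -12 − (-13/2) = -11/2.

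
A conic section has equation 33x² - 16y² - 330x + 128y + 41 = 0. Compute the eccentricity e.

Group: 33(x² - 10x) -16(y² - 8y) = -41
33(x - 5)² -16(y - 4)² = -41 + 825 - 256 = 528
Dividing both sides by 528: (x - 5)²/16 - (y - 4)²/33 = 1
Hyperbola, center (5, 4), transverse axis horizontal; a² = 16, b² = 33.
c² = a² + b² = 49, so c = 7.
e = c/a = 7/4.

e = 7/4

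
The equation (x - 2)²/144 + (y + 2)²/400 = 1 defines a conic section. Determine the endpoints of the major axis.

(2, -22) and (2, 18)

Center (2, -2). The larger denominator 400 sits under the y-term, so the major axis is vertical; a² = 400, b² = 144.
a = 20. Vertices at (h, k ± a).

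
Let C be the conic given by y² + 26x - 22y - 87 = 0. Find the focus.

Only y is squared. Complete the square in y: (y - 11)² = -26(x - 8).
Vertex (8, 11); 4p = -26 so p = -13/2. Opens left.
Focus is p units from the vertex along the axis: (h + p, k).

(3/2, 11)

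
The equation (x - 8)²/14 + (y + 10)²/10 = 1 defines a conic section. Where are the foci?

(6, -10) and (10, -10)

Center (8, -10). The larger denominator 14 sits under the x-term, so the major axis is horizontal; a² = 14, b² = 10.
c² = a² - b² = 14 - 10 = 4, so c = 2.
Foci lie on the horizontal axis through the center: (h ± c, k).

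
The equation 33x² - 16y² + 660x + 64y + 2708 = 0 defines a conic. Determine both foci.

33(x² + 20x) -16(y² - 4y) = -2708
33(x + 10)² -16(y - 2)² = -2708 + 3300 - 64 = 528
Divide by 528: (x + 10)²/16 - (y - 2)²/33 = 1
Hyperbola, center (-10, 2), transverse axis horizontal; a² = 16, b² = 33.
c² = a² + b² = 16 + 33 = 49, so c = 7.
Foci lie on the horizontal axis through the center: (h ± c, k).

(-17, 2) and (-3, 2)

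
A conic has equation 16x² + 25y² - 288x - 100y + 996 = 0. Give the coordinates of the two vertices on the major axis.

Group the x- and y-terms: 16(x² - 18x) + 25(y² - 4y) = -996
Complete the square in x and y: 16(x - 9)² + 25(y - 2)² = -996 + 1296 + 100 = 400
Dividing both sides by 400: (x - 9)²/25 + (y - 2)²/16 = 1
Ellipse, center (9, 2), major axis horizontal; a² = 25, b² = 16.
a = 5. Vertices at (h ± a, k).

(4, 2) and (14, 2)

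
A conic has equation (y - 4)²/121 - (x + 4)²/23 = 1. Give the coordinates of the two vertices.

(-4, -7) and (-4, 15)

Center (-4, 4). The positive term is the y-term, so the transverse axis is vertical; a² = 121, b² = 23.
a = 11. Vertices at (h, k ± a).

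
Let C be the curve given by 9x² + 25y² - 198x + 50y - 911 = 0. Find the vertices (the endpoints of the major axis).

Rearranging, 9(x² - 22x) + 25(y² + 2y) = 911.
Complete the square in x and y: 9(x - 11)² + 25(y + 1)² = 911 + 1089 + 25 = 2025
Divide by 2025: (x - 11)²/225 + (y + 1)²/81 = 1
Ellipse, center (11, -1), major axis horizontal; a² = 225, b² = 81.
a = 15. Vertices at (h ± a, k).

(-4, -1) and (26, -1)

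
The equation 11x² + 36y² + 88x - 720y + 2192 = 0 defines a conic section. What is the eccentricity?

Group: 11(x² + 8x) + 36(y² - 20y) = -2192
11(x + 4)² + 36(y - 10)² = -2192 + 176 + 3600 = 1584
Dividing both sides by 1584: (x + 4)²/144 + (y - 10)²/44 = 1
Ellipse, center (-4, 10), major axis horizontal; a² = 144, b² = 44.
c² = a² - b² = 100, so c = 10.
e = c/a = 10/12 = 5/6.

e = 5/6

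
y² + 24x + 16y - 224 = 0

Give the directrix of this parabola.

x = 18

Only y is squared. Complete the square in y: (y + 8)² = -24(x - 12).
Vertex (12, -8); 4p = -24 so p = -6. Opens left.
Directrix is the vertical line x = h − p = 12 − (-6) = 18.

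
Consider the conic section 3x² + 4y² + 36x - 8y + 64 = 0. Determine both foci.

(-8, 1) and (-4, 1)

Collect terms: 3(x² + 12x) + 4(y² - 2y) = -64
Complete the square in x and y: 3(x + 6)² + 4(y - 1)² = -64 + 108 + 4 = 48
Dividing both sides by 48: (x + 6)²/16 + (y - 1)²/12 = 1
Ellipse, center (-6, 1), major axis horizontal; a² = 16, b² = 12.
c² = a² - b² = 16 - 12 = 4, so c = 2.
Foci lie on the horizontal axis through the center: (h ± c, k).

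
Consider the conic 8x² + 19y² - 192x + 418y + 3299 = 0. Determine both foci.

(12 - √11, -11) and (12 + √11, -11)

Rearranging, 8(x² - 24x) + 19(y² + 22y) = -3299.
8(x - 12)² + 19(y + 11)² = -3299 + 1152 + 2299 = 152
Dividing both sides by 152: (x - 12)²/19 + (y + 11)²/8 = 1
Ellipse, center (12, -11), major axis horizontal; a² = 19, b² = 8.
c² = a² - b² = 19 - 8 = 11, so c = √11.
Foci lie on the horizontal axis through the center: (h ± c, k).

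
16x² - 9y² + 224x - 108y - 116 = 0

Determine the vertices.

Group: 16(x² + 14x) -9(y² + 12y) = 116
Complete the square in x and y: 16(x + 7)² -9(y + 6)² = 116 + 784 - 324 = 576
Dividing both sides by 576: (x + 7)²/36 - (y + 6)²/64 = 1
Hyperbola, center (-7, -6), transverse axis horizontal; a² = 36, b² = 64.
a = 6. Vertices at (h ± a, k).

(-13, -6) and (-1, -6)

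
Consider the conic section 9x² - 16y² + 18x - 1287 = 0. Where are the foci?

9(x² + 2x) -16y² = 1287
9(x + 1)² -16y² = 1287 + 9 + 0 = 1296
Dividing both sides by 1296: (x + 1)²/144 - y²/81 = 1
Hyperbola, center (-1, 0), transverse axis horizontal; a² = 144, b² = 81.
c² = a² + b² = 144 + 81 = 225, so c = 15.
Foci lie on the horizontal axis through the center: (h ± c, k).

(-16, 0) and (14, 0)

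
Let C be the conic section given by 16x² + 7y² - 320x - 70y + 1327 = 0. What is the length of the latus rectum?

7

16(x² - 20x) + 7(y² - 10y) = -1327
16(x - 10)² + 7(y - 5)² = -1327 + 1600 + 175 = 448
Divide by 448: (x - 10)²/28 + (y - 5)²/64 = 1
Ellipse, center (10, 5), major axis vertical; a² = 64, b² = 28.
Latus rectum length = 2b²/a = 2·28/8 = 7.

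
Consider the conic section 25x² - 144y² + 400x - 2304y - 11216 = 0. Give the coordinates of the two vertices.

(-20, -8) and (4, -8)

Collect terms: 25(x² + 16x) -144(y² + 16y) = 11216
25(x + 8)² -144(y + 8)² = 11216 + 1600 - 9216 = 3600
Divide through by 3600 to get (x + 8)²/144 - (y + 8)²/25 = 1.
Hyperbola, center (-8, -8), transverse axis horizontal; a² = 144, b² = 25.
a = 12. Vertices at (h ± a, k).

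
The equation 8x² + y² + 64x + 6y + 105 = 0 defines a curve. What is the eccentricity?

Group the x- and y-terms: 8(x² + 8x) + (y² + 6y) = -105
Complete the square in x and y: 8(x + 4)² + (y + 3)² = -105 + 128 + 9 = 32
Divide by 32: (x + 4)²/4 + (y + 3)²/32 = 1
Ellipse, center (-4, -3), major axis vertical; a² = 32, b² = 4.
c² = a² - b² = 28, so c = 2√7.
e = c/a = 2√7/4√2 = √14/4.

e = √14/4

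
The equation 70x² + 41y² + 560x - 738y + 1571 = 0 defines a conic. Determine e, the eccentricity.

e = √2030/70

Rearranging, 70(x² + 8x) + 41(y² - 18y) = -1571.
Complete the square: 70(x + 4)² + 41(y - 9)² = -1571 + 1120 + 3321 = 2870
Dividing both sides by 2870: (x + 4)²/41 + (y - 9)²/70 = 1
Ellipse, center (-4, 9), major axis vertical; a² = 70, b² = 41.
c² = a² - b² = 29, so c = √29.
e = c/a = √29/√70 = √2030/70.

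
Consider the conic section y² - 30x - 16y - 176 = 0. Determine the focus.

Only y is squared. Complete the square in y: (y - 8)² = 30(x + 8).
Vertex (-8, 8); 4p = 30 so p = 15/2. Opens right.
Focus is p units from the vertex along the axis: (h + p, k).

(-1/2, 8)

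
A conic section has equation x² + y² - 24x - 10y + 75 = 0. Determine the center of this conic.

Rearranging, (x² - 24x) + (y² - 10y) = -75.
(x - 12)² + (y - 5)² = -75 + 144 + 25 = 94
So (x - 12)² + (y - 5)² = 94.
Circle centered at (12, 5) with r² = 94.

(12, 5)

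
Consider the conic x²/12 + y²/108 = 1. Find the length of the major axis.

12√3

Center (0, 0). The larger denominator 108 sits under the y-term, so the major axis is vertical; a² = 108, b² = 12.
a² = 108 so a = 6√3; the major axis has length 2a = 12√3.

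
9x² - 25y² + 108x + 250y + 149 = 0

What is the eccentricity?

Rearranging, 9(x² + 12x) -25(y² - 10y) = -149.
9(x + 6)² -25(y - 5)² = -149 + 324 - 625 = -450
Divide by -450: (y - 5)²/18 - (x + 6)²/50 = 1
Hyperbola, center (-6, 5), transverse axis vertical; a² = 18, b² = 50.
c² = a² + b² = 68, so c = 2√17.
e = c/a = 2√17/3√2 = √34/3.

e = √34/3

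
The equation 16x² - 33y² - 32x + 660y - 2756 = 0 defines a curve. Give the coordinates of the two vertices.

(1, 6) and (1, 14)

Rearranging, 16(x² - 2x) -33(y² - 20y) = 2756.
Completing the square gives 16(x - 1)² -33(y - 10)² = 2756 + 16 - 3300 = -528.
Divide by -528: (y - 10)²/16 - (x - 1)²/33 = 1
Hyperbola, center (1, 10), transverse axis vertical; a² = 16, b² = 33.
a = 4. Vertices at (h, k ± a).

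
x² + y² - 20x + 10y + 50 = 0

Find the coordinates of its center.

(10, -5)

(x² - 20x) + (y² + 10y) = -50
Complete the square: (x - 10)² + (y + 5)² = -50 + 100 + 25 = 75
So (x - 10)² + (y + 5)² = 75.
Circle centered at (10, -5) with r² = 75.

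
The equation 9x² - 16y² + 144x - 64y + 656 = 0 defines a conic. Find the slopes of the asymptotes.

Group the x- and y-terms: 9(x² + 16x) -16(y² + 4y) = -656
Completing the square gives 9(x + 8)² -16(y + 2)² = -656 + 576 - 64 = -144.
Divide by -144: (y + 2)²/9 - (x + 8)²/16 = 1
Hyperbola, center (-8, -2), transverse axis vertical; a² = 9, b² = 16.
For a vertical hyperbola the asymptotes have slope ±a/b.
Here that is ±3/4.

3/4 and -3/4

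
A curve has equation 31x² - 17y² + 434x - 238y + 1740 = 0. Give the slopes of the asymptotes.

√527/17 and -√527/17

Group the x- and y-terms: 31(x² + 14x) -17(y² + 14y) = -1740
Complete the square in x and y: 31(x + 7)² -17(y + 7)² = -1740 + 1519 - 833 = -1054
Divide through by -1054 to get (y + 7)²/62 - (x + 7)²/34 = 1.
Hyperbola, center (-7, -7), transverse axis vertical; a² = 62, b² = 34.
For a vertical hyperbola the asymptotes have slope ±a/b.
Here that is ±√62/√34 = ±√527/17.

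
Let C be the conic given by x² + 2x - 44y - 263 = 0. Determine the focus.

(-1, 5)

Only x is squared. Complete the square in x: (x + 1)² = 44(y + 6).
Vertex (-1, -6); 4p = 44 so p = 11. Opens up.
Focus is p units from the vertex along the axis: (h, k + p).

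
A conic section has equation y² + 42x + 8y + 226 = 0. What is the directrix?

x = 11/2

Only y is squared. Complete the square in y: (y + 4)² = -42(x + 5).
Vertex (-5, -4); 4p = -42 so p = -21/2. Opens left.
Directrix is the vertical line x = h − p = -5 − (-21/2) = 11/2.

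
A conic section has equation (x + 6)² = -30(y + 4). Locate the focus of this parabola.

Vertex (-6, -4); 4p = -30 so p = -15/2. Opens down.
Focus is p units from the vertex along the axis: (h, k + p).

(-6, -23/2)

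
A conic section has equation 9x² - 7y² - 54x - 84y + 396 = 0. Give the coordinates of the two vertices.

9(x² - 6x) -7(y² + 12y) = -396
Complete the square: 9(x - 3)² -7(y + 6)² = -396 + 81 - 252 = -567
Divide through by -567 to get (y + 6)²/81 - (x - 3)²/63 = 1.
Hyperbola, center (3, -6), transverse axis vertical; a² = 81, b² = 63.
a = 9. Vertices at (h, k ± a).

(3, -15) and (3, 3)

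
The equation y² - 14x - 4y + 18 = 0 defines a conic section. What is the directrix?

Only y is squared. Complete the square in y: (y - 2)² = 14(x - 1).
Vertex (1, 2); 4p = 14 so p = 7/2. Opens right.
Directrix is the vertical line x = h − p = 1 − (7/2) = -5/2.

x = -5/2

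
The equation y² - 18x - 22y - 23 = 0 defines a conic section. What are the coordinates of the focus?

Only y is squared. Complete the square in y: (y - 11)² = 18(x + 8).
Vertex (-8, 11); 4p = 18 so p = 9/2. Opens right.
Focus is p units from the vertex along the axis: (h + p, k).

(-7/2, 11)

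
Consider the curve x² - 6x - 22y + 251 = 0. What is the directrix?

Only x is squared. Complete the square in x: (x - 3)² = 22(y - 11).
Vertex (3, 11); 4p = 22 so p = 11/2. Opens up.
Directrix is the horizontal line y = k − p = 11 − (11/2) = 11/2.

y = 11/2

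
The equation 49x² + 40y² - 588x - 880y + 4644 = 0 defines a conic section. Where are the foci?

Rearranging, 49(x² - 12x) + 40(y² - 22y) = -4644.
Complete the square: 49(x - 6)² + 40(y - 11)² = -4644 + 1764 + 4840 = 1960
Dividing both sides by 1960: (x - 6)²/40 + (y - 11)²/49 = 1
Ellipse, center (6, 11), major axis vertical; a² = 49, b² = 40.
c² = a² - b² = 49 - 40 = 9, so c = 3.
Foci lie on the vertical axis through the center: (h, k ± c).

(6, 8) and (6, 14)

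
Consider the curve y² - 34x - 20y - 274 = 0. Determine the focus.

(-5/2, 10)

Only y is squared. Complete the square in y: (y - 10)² = 34(x + 11).
Vertex (-11, 10); 4p = 34 so p = 17/2. Opens right.
Focus is p units from the vertex along the axis: (h + p, k).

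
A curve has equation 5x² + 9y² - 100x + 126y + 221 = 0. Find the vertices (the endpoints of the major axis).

(-2, -7) and (22, -7)

Group the x- and y-terms: 5(x² - 20x) + 9(y² + 14y) = -221
Complete the square: 5(x - 10)² + 9(y + 7)² = -221 + 500 + 441 = 720
Divide by 720: (x - 10)²/144 + (y + 7)²/80 = 1
Ellipse, center (10, -7), major axis horizontal; a² = 144, b² = 80.
a = 12. Vertices at (h ± a, k).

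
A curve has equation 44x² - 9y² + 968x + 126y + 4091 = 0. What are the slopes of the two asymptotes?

2√11/3 and -2√11/3

Group: 44(x² + 22x) -9(y² - 14y) = -4091
Complete the square in x and y: 44(x + 11)² -9(y - 7)² = -4091 + 5324 - 441 = 792
Dividing both sides by 792: (x + 11)²/18 - (y - 7)²/88 = 1
Hyperbola, center (-11, 7), transverse axis horizontal; a² = 18, b² = 88.
For a horizontal hyperbola the asymptotes have slope ±b/a.
Here that is ±2√22/3√2 = ±2√11/3.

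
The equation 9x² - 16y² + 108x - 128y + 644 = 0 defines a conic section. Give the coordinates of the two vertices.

Rearranging, 9(x² + 12x) -16(y² + 8y) = -644.
Completing the square gives 9(x + 6)² -16(y + 4)² = -644 + 324 - 256 = -576.
Divide by -576: (y + 4)²/36 - (x + 6)²/64 = 1
Hyperbola, center (-6, -4), transverse axis vertical; a² = 36, b² = 64.
a = 6. Vertices at (h, k ± a).

(-6, -10) and (-6, 2)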